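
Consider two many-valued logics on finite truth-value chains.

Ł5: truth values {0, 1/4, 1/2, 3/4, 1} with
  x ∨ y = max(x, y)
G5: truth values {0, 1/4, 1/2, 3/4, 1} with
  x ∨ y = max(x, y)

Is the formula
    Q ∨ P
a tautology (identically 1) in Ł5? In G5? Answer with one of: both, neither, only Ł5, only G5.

neither

In Ł5: at P = 0, Q = 0 the value is 0 — not a tautology.
In G5: at P = 0, Q = 0 the value is 0 — not a tautology.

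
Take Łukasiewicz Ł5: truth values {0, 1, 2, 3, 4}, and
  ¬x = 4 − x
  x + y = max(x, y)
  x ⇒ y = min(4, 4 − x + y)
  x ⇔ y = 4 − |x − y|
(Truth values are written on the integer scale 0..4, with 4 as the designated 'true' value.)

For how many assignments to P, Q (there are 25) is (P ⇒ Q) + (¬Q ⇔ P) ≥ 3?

value 4: 17 assignments (counts)
value 3: 6 assignments (counts)
value 2: 2 assignments
So 23 of the 25 assignments meet the threshold.

23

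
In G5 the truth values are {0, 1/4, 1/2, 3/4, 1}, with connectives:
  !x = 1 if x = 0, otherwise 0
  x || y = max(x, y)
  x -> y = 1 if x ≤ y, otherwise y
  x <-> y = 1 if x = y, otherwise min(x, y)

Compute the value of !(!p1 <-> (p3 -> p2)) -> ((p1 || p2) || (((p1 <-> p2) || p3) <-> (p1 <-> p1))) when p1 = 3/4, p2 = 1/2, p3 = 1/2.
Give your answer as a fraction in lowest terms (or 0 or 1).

3/4

!p1 = !3/4 = 0
p3 -> p2 = 1/2 -> 1/2 = 1
!p1 <-> (p3 -> p2) = 0 <-> 1 = 0
!(!p1 <-> (p3 -> p2)) = !0 = 1
p1 || p2 = 3/4 || 1/2 = 3/4
p1 <-> p2 = 3/4 <-> 1/2 = 1/2
(p1 <-> p2) || p3 = 1/2 || 1/2 = 1/2
p1 <-> p1 = 3/4 <-> 3/4 = 1
((p1 <-> p2) || p3) <-> (p1 <-> p1) = 1/2 <-> 1 = 1/2
(p1 || p2) || (((p1 <-> p2) || p3) <-> (p1 <-> p1)) = 3/4 || 1/2 = 3/4
!(!p1 <-> (p3 -> p2)) -> ((p1 || p2) || (((p1 <-> p2) || p3) <-> (p1 <-> p1))) = 1 -> 3/4 = 3/4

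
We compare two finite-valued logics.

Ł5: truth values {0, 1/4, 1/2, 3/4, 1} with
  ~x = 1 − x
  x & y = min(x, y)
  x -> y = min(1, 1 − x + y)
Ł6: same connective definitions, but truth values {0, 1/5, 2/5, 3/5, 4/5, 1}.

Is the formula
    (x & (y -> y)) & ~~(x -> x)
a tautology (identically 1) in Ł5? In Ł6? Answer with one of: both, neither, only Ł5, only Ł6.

In Ł5: at x = 0, y = 0 the value is 0 — not a tautology.
In Ł6: at x = 0, y = 0 the value is 0 — not a tautology.

neither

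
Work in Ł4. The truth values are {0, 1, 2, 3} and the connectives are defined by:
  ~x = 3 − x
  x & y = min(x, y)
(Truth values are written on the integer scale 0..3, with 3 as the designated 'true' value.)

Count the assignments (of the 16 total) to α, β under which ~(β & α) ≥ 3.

α = 0, β = 0 ↦ 3  ≥
α = 0, β = 1 ↦ 3  ≥
α = 0, β = 2 ↦ 3  ≥
α = 0, β = 3 ↦ 3  ≥
α = 1, β = 0 ↦ 3  ≥
α = 1, β = 1 ↦ 2  <
α = 1, β = 2 ↦ 2  <
α = 1, β = 3 ↦ 2  <
α = 2, β = 0 ↦ 3  ≥
α = 2, β = 1 ↦ 2  <
α = 2, β = 2 ↦ 1  <
α = 2, β = 3 ↦ 1  <
α = 3, β = 0 ↦ 3  ≥
α = 3, β = 1 ↦ 2  <
α = 3, β = 2 ↦ 1  <
α = 3, β = 3 ↦ 0  <
So 7 of the 16 assignments meet the threshold.

7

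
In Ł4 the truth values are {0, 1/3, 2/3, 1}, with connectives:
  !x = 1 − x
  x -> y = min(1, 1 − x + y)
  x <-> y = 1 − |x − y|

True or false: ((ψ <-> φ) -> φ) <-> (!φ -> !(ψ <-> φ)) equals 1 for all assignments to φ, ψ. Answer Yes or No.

φ = 0, ψ = 0 ↦ 1
φ = 0, ψ = 1/3 ↦ 1
φ = 0, ψ = 2/3 ↦ 1
φ = 0, ψ = 1 ↦ 1
φ = 1/3, ψ = 0 ↦ 1
φ = 1/3, ψ = 1/3 ↦ 1
φ = 1/3, ψ = 2/3 ↦ 1
φ = 1/3, ψ = 1 ↦ 1
φ = 2/3, ψ = 0 ↦ 1
φ = 2/3, ψ = 1/3 ↦ 1
φ = 2/3, ψ = 2/3 ↦ 1
φ = 2/3, ψ = 1 ↦ 1
φ = 1, ψ = 0 ↦ 1
φ = 1, ψ = 1/3 ↦ 1
φ = 1, ψ = 2/3 ↦ 1
φ = 1, ψ = 1 ↦ 1
Every assignment gives a value ≥ 1.

Yes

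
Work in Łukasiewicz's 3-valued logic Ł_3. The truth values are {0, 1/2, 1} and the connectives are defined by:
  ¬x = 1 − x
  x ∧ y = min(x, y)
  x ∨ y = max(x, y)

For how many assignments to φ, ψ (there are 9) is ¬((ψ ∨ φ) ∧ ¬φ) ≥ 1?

4

φ = 0, ψ = 0 ↦ 1  ≥
φ = 0, ψ = 1/2 ↦ 1/2  <
φ = 0, ψ = 1 ↦ 0  <
φ = 1/2, ψ = 0 ↦ 1/2  <
φ = 1/2, ψ = 1/2 ↦ 1/2  <
φ = 1/2, ψ = 1 ↦ 1/2  <
φ = 1, ψ = 0 ↦ 1  ≥
φ = 1, ψ = 1/2 ↦ 1  ≥
φ = 1, ψ = 1 ↦ 1  ≥
So 4 of the 9 assignments meet the threshold.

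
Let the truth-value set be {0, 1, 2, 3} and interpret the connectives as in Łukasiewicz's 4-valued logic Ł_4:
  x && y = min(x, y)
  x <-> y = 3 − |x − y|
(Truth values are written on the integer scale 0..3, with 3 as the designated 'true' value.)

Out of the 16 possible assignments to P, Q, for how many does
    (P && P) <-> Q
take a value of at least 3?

P = 0, Q = 0 ↦ 3  ≥
P = 0, Q = 1 ↦ 2  <
P = 0, Q = 2 ↦ 1  <
P = 0, Q = 3 ↦ 0  <
P = 1, Q = 0 ↦ 2  <
P = 1, Q = 1 ↦ 3  ≥
P = 1, Q = 2 ↦ 2  <
P = 1, Q = 3 ↦ 1  <
P = 2, Q = 0 ↦ 1  <
P = 2, Q = 1 ↦ 2  <
P = 2, Q = 2 ↦ 3  ≥
P = 2, Q = 3 ↦ 2  <
P = 3, Q = 0 ↦ 0  <
P = 3, Q = 1 ↦ 1  <
P = 3, Q = 2 ↦ 2  <
P = 3, Q = 3 ↦ 3  ≥
So 4 of the 16 assignments meet the threshold.

4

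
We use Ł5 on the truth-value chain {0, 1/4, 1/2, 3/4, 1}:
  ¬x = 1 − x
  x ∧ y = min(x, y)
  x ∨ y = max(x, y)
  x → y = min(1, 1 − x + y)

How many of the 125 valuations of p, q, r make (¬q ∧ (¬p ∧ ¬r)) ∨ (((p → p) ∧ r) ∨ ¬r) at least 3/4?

value 1: 50 assignments (counts)
value 3/4: 50 assignments (counts)
value 1/2: 25 assignments
So 100 of the 125 assignments meet the threshold.

100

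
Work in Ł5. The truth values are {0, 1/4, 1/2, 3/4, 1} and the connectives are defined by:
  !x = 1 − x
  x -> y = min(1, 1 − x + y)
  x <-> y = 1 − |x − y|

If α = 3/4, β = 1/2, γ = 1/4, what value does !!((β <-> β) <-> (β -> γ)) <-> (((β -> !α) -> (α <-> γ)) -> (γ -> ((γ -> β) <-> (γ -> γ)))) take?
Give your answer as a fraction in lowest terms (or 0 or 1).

3/4

β <-> β = 1/2 <-> 1/2 = 1
β -> γ = 1/2 -> 1/4 = 3/4
(β <-> β) <-> (β -> γ) = 1 <-> 3/4 = 3/4
!((β <-> β) <-> (β -> γ)) = !3/4 = 1/4
!!((β <-> β) <-> (β -> γ)) = !1/4 = 3/4
!α = !3/4 = 1/4
β -> !α = 1/2 -> 1/4 = 3/4
α <-> γ = 3/4 <-> 1/4 = 1/2
(β -> !α) -> (α <-> γ) = 3/4 -> 1/2 = 3/4
γ -> β = 1/4 -> 1/2 = 1
γ -> γ = 1/4 -> 1/4 = 1
(γ -> β) <-> (γ -> γ) = 1 <-> 1 = 1
γ -> ((γ -> β) <-> (γ -> γ)) = 1/4 -> 1 = 1
((β -> !α) -> (α <-> γ)) -> (γ -> ((γ -> β) <-> (γ -> γ))) = 3/4 -> 1 = 1
!!((β <-> β) <-> (β -> γ)) <-> (((β -> !α) -> (α <-> γ)) -> (γ -> ((γ -> β) <-> (γ -> γ)))) = 3/4 <-> 1 = 3/4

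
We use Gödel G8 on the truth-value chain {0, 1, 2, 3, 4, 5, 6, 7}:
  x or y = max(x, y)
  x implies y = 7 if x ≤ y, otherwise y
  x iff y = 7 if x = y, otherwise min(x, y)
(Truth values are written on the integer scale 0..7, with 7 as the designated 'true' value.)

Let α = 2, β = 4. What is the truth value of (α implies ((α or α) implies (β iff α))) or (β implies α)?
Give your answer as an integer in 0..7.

7

α or α = 2 or 2 = 2
β iff α = 4 iff 2 = 2
(α or α) implies (β iff α) = 2 implies 2 = 7
α implies ((α or α) implies (β iff α)) = 2 implies 7 = 7
β implies α = 4 implies 2 = 2
(α implies ((α or α) implies (β iff α))) or (β implies α) = 7 or 2 = 7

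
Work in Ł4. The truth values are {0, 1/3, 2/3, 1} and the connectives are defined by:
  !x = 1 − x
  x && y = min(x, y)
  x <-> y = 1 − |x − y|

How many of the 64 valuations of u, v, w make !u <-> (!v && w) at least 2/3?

value 1: 16 assignments (counts)
value 2/3: 24 assignments (counts)
value 1/3: 16 assignments
value 0: 8 assignments
So 40 of the 64 assignments meet the threshold.

40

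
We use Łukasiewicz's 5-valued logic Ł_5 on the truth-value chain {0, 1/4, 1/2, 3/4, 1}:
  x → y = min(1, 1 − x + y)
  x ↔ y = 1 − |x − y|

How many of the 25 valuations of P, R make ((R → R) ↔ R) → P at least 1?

15

value 1: 15 assignments (counts)
value 3/4: 4 assignments
value 1/2: 3 assignments
value 1/4: 2 assignments
value 0: 1 assignment
So 15 of the 25 assignments meet the threshold.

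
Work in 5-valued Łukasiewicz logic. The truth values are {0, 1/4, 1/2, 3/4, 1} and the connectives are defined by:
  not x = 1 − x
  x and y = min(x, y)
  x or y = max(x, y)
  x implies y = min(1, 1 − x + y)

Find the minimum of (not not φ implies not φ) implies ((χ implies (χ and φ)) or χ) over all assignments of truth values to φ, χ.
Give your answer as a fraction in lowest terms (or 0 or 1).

Take φ = 0, χ = 1/2:
not φ = not 0 = 1
not not φ = not 1 = 0
not φ = not 0 = 1
not not φ implies not φ = 0 implies 1 = 1
χ and φ = 1/2 and 0 = 0
χ implies (χ and φ) = 1/2 implies 0 = 1/2
(χ implies (χ and φ)) or χ = 1/2 or 1/2 = 1/2
(not not φ implies not φ) implies ((χ implies (χ and φ)) or χ) = 1 implies 1/2 = 1/2
No assignment yields a value below 1/2, so this is the minimum.

1/2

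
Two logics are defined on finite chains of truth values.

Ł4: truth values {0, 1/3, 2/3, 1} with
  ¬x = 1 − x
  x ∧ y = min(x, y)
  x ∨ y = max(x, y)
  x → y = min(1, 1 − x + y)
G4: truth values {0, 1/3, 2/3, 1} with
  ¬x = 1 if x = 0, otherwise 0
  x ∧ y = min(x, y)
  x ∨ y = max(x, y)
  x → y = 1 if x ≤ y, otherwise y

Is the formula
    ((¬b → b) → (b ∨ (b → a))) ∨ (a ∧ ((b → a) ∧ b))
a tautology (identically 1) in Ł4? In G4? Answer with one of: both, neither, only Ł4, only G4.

In Ł4: at a = 0, b = 2/3 the value is 2/3 — not a tautology.
In G4: at a = 0, b = 1/3 the value is 1/3 — not a tautology.

neither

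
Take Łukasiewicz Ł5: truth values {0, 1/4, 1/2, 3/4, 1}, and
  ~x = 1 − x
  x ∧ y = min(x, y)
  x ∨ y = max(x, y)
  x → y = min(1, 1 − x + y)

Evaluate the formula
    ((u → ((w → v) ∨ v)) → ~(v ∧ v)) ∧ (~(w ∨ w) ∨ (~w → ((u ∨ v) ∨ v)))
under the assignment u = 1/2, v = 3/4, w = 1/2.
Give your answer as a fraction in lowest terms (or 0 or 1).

1/4

w → v = 1/2 → 3/4 = 1
(w → v) ∨ v = 1 ∨ 3/4 = 1
u → ((w → v) ∨ v) = 1/2 → 1 = 1
v ∧ v = 3/4 ∧ 3/4 = 3/4
~(v ∧ v) = ~3/4 = 1/4
(u → ((w → v) ∨ v)) → ~(v ∧ v) = 1 → 1/4 = 1/4
w ∨ w = 1/2 ∨ 1/2 = 1/2
~(w ∨ w) = ~1/2 = 1/2
~w = ~1/2 = 1/2
u ∨ v = 1/2 ∨ 3/4 = 3/4
(u ∨ v) ∨ v = 3/4 ∨ 3/4 = 3/4
~w → ((u ∨ v) ∨ v) = 1/2 → 3/4 = 1
~(w ∨ w) ∨ (~w → ((u ∨ v) ∨ v)) = 1/2 ∨ 1 = 1
((u → ((w → v) ∨ v)) → ~(v ∧ v)) ∧ (~(w ∨ w) ∨ (~w → ((u ∨ v) ∨ v))) = 1/4 ∧ 1 = 1/4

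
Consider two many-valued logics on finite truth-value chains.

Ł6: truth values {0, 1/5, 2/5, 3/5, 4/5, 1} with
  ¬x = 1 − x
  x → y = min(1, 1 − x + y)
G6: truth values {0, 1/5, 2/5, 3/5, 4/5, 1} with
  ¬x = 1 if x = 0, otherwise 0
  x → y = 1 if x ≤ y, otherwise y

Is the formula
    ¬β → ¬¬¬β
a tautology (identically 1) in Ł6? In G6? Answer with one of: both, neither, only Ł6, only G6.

both

In Ł6: every assignment gives 1 — tautology.
In G6: every assignment gives 1 — tautology.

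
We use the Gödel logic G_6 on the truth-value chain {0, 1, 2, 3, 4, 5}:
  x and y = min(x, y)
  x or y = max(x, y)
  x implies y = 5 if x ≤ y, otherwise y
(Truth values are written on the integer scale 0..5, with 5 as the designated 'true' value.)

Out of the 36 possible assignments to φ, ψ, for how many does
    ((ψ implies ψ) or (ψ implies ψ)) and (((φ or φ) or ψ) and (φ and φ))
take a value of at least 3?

value 5: 6 assignments (counts)
value 4: 6 assignments (counts)
value 3: 6 assignments (counts)
value 2: 6 assignments
value 1: 6 assignments
value 0: 6 assignments
So 18 of the 36 assignments meet the threshold.

18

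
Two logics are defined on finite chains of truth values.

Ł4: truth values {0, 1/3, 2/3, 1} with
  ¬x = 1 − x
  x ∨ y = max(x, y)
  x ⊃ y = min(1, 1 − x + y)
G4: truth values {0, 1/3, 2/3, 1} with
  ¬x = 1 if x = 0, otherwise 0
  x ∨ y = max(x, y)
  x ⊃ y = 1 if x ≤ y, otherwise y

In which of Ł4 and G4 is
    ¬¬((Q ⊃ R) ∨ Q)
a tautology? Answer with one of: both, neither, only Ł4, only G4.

only G4

In Ł4: at Q = 1/3, R = 0 the value is 2/3 — not a tautology.
In G4: every assignment gives 1 — tautology.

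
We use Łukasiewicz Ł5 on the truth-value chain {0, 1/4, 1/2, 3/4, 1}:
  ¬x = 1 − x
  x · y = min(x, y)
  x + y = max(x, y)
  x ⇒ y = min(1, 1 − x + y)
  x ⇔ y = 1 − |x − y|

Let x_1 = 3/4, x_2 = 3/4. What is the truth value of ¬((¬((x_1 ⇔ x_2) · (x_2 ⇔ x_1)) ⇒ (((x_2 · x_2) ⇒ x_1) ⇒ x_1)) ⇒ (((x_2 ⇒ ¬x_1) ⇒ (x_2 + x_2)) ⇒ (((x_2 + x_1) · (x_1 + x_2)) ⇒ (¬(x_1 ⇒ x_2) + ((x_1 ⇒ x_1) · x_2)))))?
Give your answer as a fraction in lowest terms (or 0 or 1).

x_1 ⇔ x_2 = 3/4 ⇔ 3/4 = 1
x_2 ⇔ x_1 = 3/4 ⇔ 3/4 = 1
(x_1 ⇔ x_2) · (x_2 ⇔ x_1) = 1 · 1 = 1
¬((x_1 ⇔ x_2) · (x_2 ⇔ x_1)) = ¬1 = 0
x_2 · x_2 = 3/4 · 3/4 = 3/4
(x_2 · x_2) ⇒ x_1 = 3/4 ⇒ 3/4 = 1
((x_2 · x_2) ⇒ x_1) ⇒ x_1 = 1 ⇒ 3/4 = 3/4
¬((x_1 ⇔ x_2) · (x_2 ⇔ x_1)) ⇒ (((x_2 · x_2) ⇒ x_1) ⇒ x_1) = 0 ⇒ 3/4 = 1
¬x_1 = ¬3/4 = 1/4
x_2 ⇒ ¬x_1 = 3/4 ⇒ 1/4 = 1/2
x_2 + x_2 = 3/4 + 3/4 = 3/4
(x_2 ⇒ ¬x_1) ⇒ (x_2 + x_2) = 1/2 ⇒ 3/4 = 1
x_2 + x_1 = 3/4 + 3/4 = 3/4
x_1 + x_2 = 3/4 + 3/4 = 3/4
(x_2 + x_1) · (x_1 + x_2) = 3/4 · 3/4 = 3/4
x_1 ⇒ x_2 = 3/4 ⇒ 3/4 = 1
¬(x_1 ⇒ x_2) = ¬1 = 0
x_1 ⇒ x_1 = 3/4 ⇒ 3/4 = 1
(x_1 ⇒ x_1) · x_2 = 1 · 3/4 = 3/4
¬(x_1 ⇒ x_2) + ((x_1 ⇒ x_1) · x_2) = 0 + 3/4 = 3/4
((x_2 + x_1) · (x_1 + x_2)) ⇒ (¬(x_1 ⇒ x_2) + ((x_1 ⇒ x_1) · x_2)) = 3/4 ⇒ 3/4 = 1
((x_2 ⇒ ¬x_1) ⇒ (x_2 + x_2)) ⇒ (((x_2 + x_1) · (x_1 + x_2)) ⇒ (¬(x_1 ⇒ x_2) + ((x_1 ⇒ x_1) · x_2))) = 1 ⇒ 1 = 1
(¬((x_1 ⇔ x_2) · (x_2 ⇔ x_1)) ⇒ (((x_2 · x_2) ⇒ x_1) ⇒ x_1)) ⇒ (((x_2 ⇒ ¬x_1) ⇒ (x_2 + x_2)) ⇒ (((x_2 + x_1) · (x_1 + x_2)) ⇒ (¬(x_1 ⇒ x_2) + ((x_1 ⇒ x_1) · x_2)))) = 1 ⇒ 1 = 1
¬((¬((x_1 ⇔ x_2) · (x_2 ⇔ x_1)) ⇒ (((x_2 · x_2) ⇒ x_1) ⇒ x_1)) ⇒ (((x_2 ⇒ ¬x_1) ⇒ (x_2 + x_2)) ⇒ (((x_2 + x_1) · (x_1 + x_2)) ⇒ (¬(x_1 ⇒ x_2) + ((x_1 ⇒ x_1) · x_2))))) = ¬1 = 0

0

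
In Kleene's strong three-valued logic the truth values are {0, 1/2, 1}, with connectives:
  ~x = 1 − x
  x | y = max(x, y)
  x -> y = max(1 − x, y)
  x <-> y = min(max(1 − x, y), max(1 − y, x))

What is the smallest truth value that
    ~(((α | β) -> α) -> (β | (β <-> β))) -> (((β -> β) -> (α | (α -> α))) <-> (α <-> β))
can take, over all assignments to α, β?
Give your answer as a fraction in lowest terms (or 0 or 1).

1/2

Take α = 0, β = 1/2:
α | β = 0 | 1/2 = 1/2
(α | β) -> α = 1/2 -> 0 = 1/2
β <-> β = 1/2 <-> 1/2 = 1/2
β | (β <-> β) = 1/2 | 1/2 = 1/2
((α | β) -> α) -> (β | (β <-> β)) = 1/2 -> 1/2 = 1/2
~(((α | β) -> α) -> (β | (β <-> β))) = ~1/2 = 1/2
β -> β = 1/2 -> 1/2 = 1/2
α -> α = 0 -> 0 = 1
α | (α -> α) = 0 | 1 = 1
(β -> β) -> (α | (α -> α)) = 1/2 -> 1 = 1
α <-> β = 0 <-> 1/2 = 1/2
((β -> β) -> (α | (α -> α))) <-> (α <-> β) = 1 <-> 1/2 = 1/2
~(((α | β) -> α) -> (β | (β <-> β))) -> (((β -> β) -> (α | (α -> α))) <-> (α <-> β)) = 1/2 -> 1/2 = 1/2
No assignment yields a value below 1/2, so this is the minimum.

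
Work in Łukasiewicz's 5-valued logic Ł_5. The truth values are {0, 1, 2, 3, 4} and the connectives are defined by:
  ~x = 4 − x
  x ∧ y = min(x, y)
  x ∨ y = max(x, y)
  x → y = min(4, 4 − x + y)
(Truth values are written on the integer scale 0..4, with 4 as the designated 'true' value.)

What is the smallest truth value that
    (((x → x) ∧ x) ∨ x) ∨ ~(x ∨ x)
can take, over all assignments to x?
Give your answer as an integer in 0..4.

2

Take x = 2:
x → x = 2 → 2 = 4
(x → x) ∧ x = 4 ∧ 2 = 2
((x → x) ∧ x) ∨ x = 2 ∨ 2 = 2
x ∨ x = 2 ∨ 2 = 2
~(x ∨ x) = ~2 = 2
(((x → x) ∧ x) ∨ x) ∨ ~(x ∨ x) = 2 ∨ 2 = 2
No assignment yields a value below 2, so this is the minimum.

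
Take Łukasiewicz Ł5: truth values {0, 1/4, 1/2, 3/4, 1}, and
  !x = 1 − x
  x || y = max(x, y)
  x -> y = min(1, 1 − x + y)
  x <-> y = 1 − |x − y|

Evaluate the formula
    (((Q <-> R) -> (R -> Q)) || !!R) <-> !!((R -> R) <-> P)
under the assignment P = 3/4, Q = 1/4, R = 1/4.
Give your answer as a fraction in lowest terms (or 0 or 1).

3/4

Q <-> R = 1/4 <-> 1/4 = 1
R -> Q = 1/4 -> 1/4 = 1
(Q <-> R) -> (R -> Q) = 1 -> 1 = 1
!R = !1/4 = 3/4
!!R = !3/4 = 1/4
((Q <-> R) -> (R -> Q)) || !!R = 1 || 1/4 = 1
R -> R = 1/4 -> 1/4 = 1
(R -> R) <-> P = 1 <-> 3/4 = 3/4
!((R -> R) <-> P) = !3/4 = 1/4
!!((R -> R) <-> P) = !1/4 = 3/4
(((Q <-> R) -> (R -> Q)) || !!R) <-> !!((R -> R) <-> P) = 1 <-> 3/4 = 3/4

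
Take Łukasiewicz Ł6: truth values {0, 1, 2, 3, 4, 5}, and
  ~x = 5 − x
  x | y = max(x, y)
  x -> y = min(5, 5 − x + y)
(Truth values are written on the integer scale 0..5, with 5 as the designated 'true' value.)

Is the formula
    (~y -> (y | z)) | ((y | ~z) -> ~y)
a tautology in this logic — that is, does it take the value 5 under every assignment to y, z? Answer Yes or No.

No

Counterexample: take y = 1, z = 0.
~y = ~1 = 4
y | z = 1 | 0 = 1
~y -> (y | z) = 4 -> 1 = 2
~z = ~0 = 5
y | ~z = 1 | 5 = 5
~y = ~1 = 4
(y | ~z) -> ~y = 5 -> 4 = 4
(~y -> (y | z)) | ((y | ~z) -> ~y) = 2 | 4 = 4
This gives 4 ≠ 5.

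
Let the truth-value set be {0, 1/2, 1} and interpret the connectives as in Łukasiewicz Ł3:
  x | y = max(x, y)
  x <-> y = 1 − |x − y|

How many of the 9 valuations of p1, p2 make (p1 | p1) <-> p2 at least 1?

3

p1 = 0, p2 = 0 ↦ 1  ≥
p1 = 0, p2 = 1/2 ↦ 1/2  <
p1 = 0, p2 = 1 ↦ 0  <
p1 = 1/2, p2 = 0 ↦ 1/2  <
p1 = 1/2, p2 = 1/2 ↦ 1  ≥
p1 = 1/2, p2 = 1 ↦ 1/2  <
p1 = 1, p2 = 0 ↦ 0  <
p1 = 1, p2 = 1/2 ↦ 1/2  <
p1 = 1, p2 = 1 ↦ 1  ≥
So 3 of the 9 assignments meet the threshold.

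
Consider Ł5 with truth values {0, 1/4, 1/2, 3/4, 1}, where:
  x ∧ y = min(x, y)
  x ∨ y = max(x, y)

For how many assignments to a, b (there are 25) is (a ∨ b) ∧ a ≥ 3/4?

value 1: 5 assignments (counts)
value 3/4: 5 assignments (counts)
value 1/2: 5 assignments
value 1/4: 5 assignments
value 0: 5 assignments
So 10 of the 25 assignments meet the threshold.

10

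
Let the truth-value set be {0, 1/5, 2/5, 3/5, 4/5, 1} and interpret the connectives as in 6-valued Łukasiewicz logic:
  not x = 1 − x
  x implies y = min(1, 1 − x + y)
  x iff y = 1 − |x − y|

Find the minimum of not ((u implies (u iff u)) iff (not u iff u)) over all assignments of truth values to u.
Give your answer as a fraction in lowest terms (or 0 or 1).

Take u = 2/5:
u iff u = 2/5 iff 2/5 = 1
u implies (u iff u) = 2/5 implies 1 = 1
not u = not 2/5 = 3/5
not u iff u = 3/5 iff 2/5 = 4/5
(u implies (u iff u)) iff (not u iff u) = 1 iff 4/5 = 4/5
not ((u implies (u iff u)) iff (not u iff u)) = not 4/5 = 1/5
No assignment yields a value below 1/5, so this is the minimum.

1/5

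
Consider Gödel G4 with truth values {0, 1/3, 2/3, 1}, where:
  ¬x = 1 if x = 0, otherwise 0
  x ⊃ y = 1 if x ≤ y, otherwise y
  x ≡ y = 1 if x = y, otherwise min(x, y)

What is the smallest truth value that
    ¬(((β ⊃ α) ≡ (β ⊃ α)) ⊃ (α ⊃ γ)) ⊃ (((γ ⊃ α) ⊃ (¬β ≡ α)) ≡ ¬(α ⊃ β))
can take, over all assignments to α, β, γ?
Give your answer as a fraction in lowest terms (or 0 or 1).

Take α = 1/3, β = 0, γ = 0:
β ⊃ α = 0 ⊃ 1/3 = 1
β ⊃ α = 0 ⊃ 1/3 = 1
(β ⊃ α) ≡ (β ⊃ α) = 1 ≡ 1 = 1
α ⊃ γ = 1/3 ⊃ 0 = 0
((β ⊃ α) ≡ (β ⊃ α)) ⊃ (α ⊃ γ) = 1 ⊃ 0 = 0
¬(((β ⊃ α) ≡ (β ⊃ α)) ⊃ (α ⊃ γ)) = ¬0 = 1
γ ⊃ α = 0 ⊃ 1/3 = 1
¬β = ¬0 = 1
¬β ≡ α = 1 ≡ 1/3 = 1/3
(γ ⊃ α) ⊃ (¬β ≡ α) = 1 ⊃ 1/3 = 1/3
α ⊃ β = 1/3 ⊃ 0 = 0
¬(α ⊃ β) = ¬0 = 1
((γ ⊃ α) ⊃ (¬β ≡ α)) ≡ ¬(α ⊃ β) = 1/3 ≡ 1 = 1/3
¬(((β ⊃ α) ≡ (β ⊃ α)) ⊃ (α ⊃ γ)) ⊃ (((γ ⊃ α) ⊃ (¬β ≡ α)) ≡ ¬(α ⊃ β)) = 1 ⊃ 1/3 = 1/3
No assignment yields a value below 1/3, so this is the minimum.

1/3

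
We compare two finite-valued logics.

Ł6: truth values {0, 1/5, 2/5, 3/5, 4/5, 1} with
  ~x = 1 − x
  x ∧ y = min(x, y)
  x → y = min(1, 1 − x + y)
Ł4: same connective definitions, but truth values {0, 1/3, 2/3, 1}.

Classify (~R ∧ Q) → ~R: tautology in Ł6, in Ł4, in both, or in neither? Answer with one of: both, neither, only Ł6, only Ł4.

In Ł6: every assignment gives 1 — tautology.
In Ł4: every assignment gives 1 — tautology.

both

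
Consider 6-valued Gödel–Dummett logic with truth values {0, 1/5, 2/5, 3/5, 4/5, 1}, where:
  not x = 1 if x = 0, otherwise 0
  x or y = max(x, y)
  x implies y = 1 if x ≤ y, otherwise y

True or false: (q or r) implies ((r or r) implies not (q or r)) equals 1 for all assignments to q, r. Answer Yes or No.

No

Counterexample: take q = 0, r = 1/5.
q or r = 0 or 1/5 = 1/5
r or r = 1/5 or 1/5 = 1/5
q or r = 0 or 1/5 = 1/5
not (q or r) = not 1/5 = 0
(r or r) implies not (q or r) = 1/5 implies 0 = 0
(q or r) implies ((r or r) implies not (q or r)) = 1/5 implies 0 = 0
This gives 0 ≠ 1.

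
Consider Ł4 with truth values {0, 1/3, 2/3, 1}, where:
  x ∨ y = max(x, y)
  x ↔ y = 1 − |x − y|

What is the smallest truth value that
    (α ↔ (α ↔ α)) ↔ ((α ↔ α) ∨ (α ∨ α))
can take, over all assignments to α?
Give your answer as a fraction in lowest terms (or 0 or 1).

Take α = 0:
α ↔ α = 0 ↔ 0 = 1
α ↔ (α ↔ α) = 0 ↔ 1 = 0
α ↔ α = 0 ↔ 0 = 1
α ∨ α = 0 ∨ 0 = 0
(α ↔ α) ∨ (α ∨ α) = 1 ∨ 0 = 1
(α ↔ (α ↔ α)) ↔ ((α ↔ α) ∨ (α ∨ α)) = 0 ↔ 1 = 0
No assignment yields a value below 0, so this is the minimum.

0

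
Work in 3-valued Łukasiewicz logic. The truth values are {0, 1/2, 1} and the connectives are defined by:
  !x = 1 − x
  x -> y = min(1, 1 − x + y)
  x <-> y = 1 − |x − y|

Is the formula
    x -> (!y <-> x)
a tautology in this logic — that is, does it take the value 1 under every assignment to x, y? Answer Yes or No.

No

Counterexample: take x = 1, y = 1/2.
!y = !1/2 = 1/2
!y <-> x = 1/2 <-> 1 = 1/2
x -> (!y <-> x) = 1 -> 1/2 = 1/2
This gives 1/2 ≠ 1.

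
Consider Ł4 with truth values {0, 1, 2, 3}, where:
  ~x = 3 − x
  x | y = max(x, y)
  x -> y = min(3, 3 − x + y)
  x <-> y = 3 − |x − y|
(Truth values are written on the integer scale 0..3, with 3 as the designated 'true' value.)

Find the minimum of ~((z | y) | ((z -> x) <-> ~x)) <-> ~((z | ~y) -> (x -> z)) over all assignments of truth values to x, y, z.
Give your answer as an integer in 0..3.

1

Take x = 2, y = 1, z = 1:
z | y = 1 | 1 = 1
z -> x = 1 -> 2 = 3
~x = ~2 = 1
(z -> x) <-> ~x = 3 <-> 1 = 1
(z | y) | ((z -> x) <-> ~x) = 1 | 1 = 1
~((z | y) | ((z -> x) <-> ~x)) = ~1 = 2
~y = ~1 = 2
z | ~y = 1 | 2 = 2
x -> z = 2 -> 1 = 2
(z | ~y) -> (x -> z) = 2 -> 2 = 3
~((z | ~y) -> (x -> z)) = ~3 = 0
~((z | y) | ((z -> x) <-> ~x)) <-> ~((z | ~y) -> (x -> z)) = 2 <-> 0 = 1
No assignment yields a value below 1, so this is the minimum.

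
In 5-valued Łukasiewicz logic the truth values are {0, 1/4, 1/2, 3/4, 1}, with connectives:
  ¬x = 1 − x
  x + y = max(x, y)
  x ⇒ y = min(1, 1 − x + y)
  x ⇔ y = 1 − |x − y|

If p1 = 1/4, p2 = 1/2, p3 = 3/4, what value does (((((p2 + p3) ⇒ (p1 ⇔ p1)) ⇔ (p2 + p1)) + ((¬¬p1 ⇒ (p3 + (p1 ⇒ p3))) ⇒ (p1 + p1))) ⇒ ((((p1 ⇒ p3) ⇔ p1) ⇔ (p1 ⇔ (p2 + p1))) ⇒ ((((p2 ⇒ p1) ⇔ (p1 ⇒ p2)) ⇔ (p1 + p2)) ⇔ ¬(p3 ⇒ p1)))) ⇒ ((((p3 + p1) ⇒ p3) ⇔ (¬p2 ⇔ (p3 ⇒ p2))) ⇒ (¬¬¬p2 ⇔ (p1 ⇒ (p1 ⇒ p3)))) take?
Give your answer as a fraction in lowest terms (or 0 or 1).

3/4

p2 + p3 = 1/2 + 3/4 = 3/4
p1 ⇔ p1 = 1/4 ⇔ 1/4 = 1
(p2 + p3) ⇒ (p1 ⇔ p1) = 3/4 ⇒ 1 = 1
p2 + p1 = 1/2 + 1/4 = 1/2
((p2 + p3) ⇒ (p1 ⇔ p1)) ⇔ (p2 + p1) = 1 ⇔ 1/2 = 1/2
¬p1 = ¬1/4 = 3/4
¬¬p1 = ¬3/4 = 1/4
p1 ⇒ p3 = 1/4 ⇒ 3/4 = 1
p3 + (p1 ⇒ p3) = 3/4 + 1 = 1
¬¬p1 ⇒ (p3 + (p1 ⇒ p3)) = 1/4 ⇒ 1 = 1
p1 + p1 = 1/4 + 1/4 = 1/4
(¬¬p1 ⇒ (p3 + (p1 ⇒ p3))) ⇒ (p1 + p1) = 1 ⇒ 1/4 = 1/4
(((p2 + p3) ⇒ (p1 ⇔ p1)) ⇔ (p2 + p1)) + ((¬¬p1 ⇒ (p3 + (p1 ⇒ p3))) ⇒ (p1 + p1)) = 1/2 + 1/4 = 1/2
p1 ⇒ p3 = 1/4 ⇒ 3/4 = 1
(p1 ⇒ p3) ⇔ p1 = 1 ⇔ 1/4 = 1/4
p2 + p1 = 1/2 + 1/4 = 1/2
p1 ⇔ (p2 + p1) = 1/4 ⇔ 1/2 = 3/4
((p1 ⇒ p3) ⇔ p1) ⇔ (p1 ⇔ (p2 + p1)) = 1/4 ⇔ 3/4 = 1/2
p2 ⇒ p1 = 1/2 ⇒ 1/4 = 3/4
p1 ⇒ p2 = 1/4 ⇒ 1/2 = 1
(p2 ⇒ p1) ⇔ (p1 ⇒ p2) = 3/4 ⇔ 1 = 3/4
p1 + p2 = 1/4 + 1/2 = 1/2
((p2 ⇒ p1) ⇔ (p1 ⇒ p2)) ⇔ (p1 + p2) = 3/4 ⇔ 1/2 = 3/4
p3 ⇒ p1 = 3/4 ⇒ 1/4 = 1/2
¬(p3 ⇒ p1) = ¬1/2 = 1/2
(((p2 ⇒ p1) ⇔ (p1 ⇒ p2)) ⇔ (p1 + p2)) ⇔ ¬(p3 ⇒ p1) = 3/4 ⇔ 1/2 = 3/4
(((p1 ⇒ p3) ⇔ p1) ⇔ (p1 ⇔ (p2 + p1))) ⇒ ((((p2 ⇒ p1) ⇔ (p1 ⇒ p2)) ⇔ (p1 + p2)) ⇔ ¬(p3 ⇒ p1)) = 1/2 ⇒ 3/4 = 1
((((p2 + p3) ⇒ (p1 ⇔ p1)) ⇔ (p2 + p1)) + ((¬¬p1 ⇒ (p3 + (p1 ⇒ p3))) ⇒ (p1 + p1))) ⇒ ((((p1 ⇒ p3) ⇔ p1) ⇔ (p1 ⇔ (p2 + p1))) ⇒ ((((p2 ⇒ p1) ⇔ (p1 ⇒ p2)) ⇔ (p1 + p2)) ⇔ ¬(p3 ⇒ p1))) = 1/2 ⇒ 1 = 1
p3 + p1 = 3/4 + 1/4 = 3/4
(p3 + p1) ⇒ p3 = 3/4 ⇒ 3/4 = 1
¬p2 = ¬1/2 = 1/2
p3 ⇒ p2 = 3/4 ⇒ 1/2 = 3/4
¬p2 ⇔ (p3 ⇒ p2) = 1/2 ⇔ 3/4 = 3/4
((p3 + p1) ⇒ p3) ⇔ (¬p2 ⇔ (p3 ⇒ p2)) = 1 ⇔ 3/4 = 3/4
¬p2 = ¬1/2 = 1/2
¬¬p2 = ¬1/2 = 1/2
¬¬¬p2 = ¬1/2 = 1/2
p1 ⇒ p3 = 1/4 ⇒ 3/4 = 1
p1 ⇒ (p1 ⇒ p3) = 1/4 ⇒ 1 = 1
¬¬¬p2 ⇔ (p1 ⇒ (p1 ⇒ p3)) = 1/2 ⇔ 1 = 1/2
(((p3 + p1) ⇒ p3) ⇔ (¬p2 ⇔ (p3 ⇒ p2))) ⇒ (¬¬¬p2 ⇔ (p1 ⇒ (p1 ⇒ p3))) = 3/4 ⇒ 1/2 = 3/4
(((((p2 + p3) ⇒ (p1 ⇔ p1)) ⇔ (p2 + p1)) + ((¬¬p1 ⇒ (p3 + (p1 ⇒ p3))) ⇒ (p1 + p1))) ⇒ ((((p1 ⇒ p3) ⇔ p1) ⇔ (p1 ⇔ (p2 + p1))) ⇒ ((((p2 ⇒ p1) ⇔ (p1 ⇒ p2)) ⇔ (p1 + p2)) ⇔ ¬(p3 ⇒ p1)))) ⇒ ((((p3 + p1) ⇒ p3) ⇔ (¬p2 ⇔ (p3 ⇒ p2))) ⇒ (¬¬¬p2 ⇔ (p1 ⇒ (p1 ⇒ p3)))) = 1 ⇒ 3/4 = 3/4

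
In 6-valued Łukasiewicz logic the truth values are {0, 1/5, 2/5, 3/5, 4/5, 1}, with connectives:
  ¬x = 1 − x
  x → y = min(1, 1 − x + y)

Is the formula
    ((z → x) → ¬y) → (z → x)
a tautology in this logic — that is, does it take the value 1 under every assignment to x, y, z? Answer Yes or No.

Counterexample: take x = 0, y = 0, z = 1/5.
z → x = 1/5 → 0 = 4/5
¬y = ¬0 = 1
(z → x) → ¬y = 4/5 → 1 = 1
z → x = 1/5 → 0 = 4/5
((z → x) → ¬y) → (z → x) = 1 → 4/5 = 4/5
This gives 4/5 ≠ 1.

No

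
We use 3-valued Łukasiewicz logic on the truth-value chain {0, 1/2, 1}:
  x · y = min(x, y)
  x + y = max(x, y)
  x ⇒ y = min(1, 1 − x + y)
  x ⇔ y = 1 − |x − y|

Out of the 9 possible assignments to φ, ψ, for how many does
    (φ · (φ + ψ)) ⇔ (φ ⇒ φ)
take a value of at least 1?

3

φ = 0, ψ = 0 ↦ 0  <
φ = 0, ψ = 1/2 ↦ 0  <
φ = 0, ψ = 1 ↦ 0  <
φ = 1/2, ψ = 0 ↦ 1/2  <
φ = 1/2, ψ = 1/2 ↦ 1/2  <
φ = 1/2, ψ = 1 ↦ 1/2  <
φ = 1, ψ = 0 ↦ 1  ≥
φ = 1, ψ = 1/2 ↦ 1  ≥
φ = 1, ψ = 1 ↦ 1  ≥
So 3 of the 9 assignments meet the threshold.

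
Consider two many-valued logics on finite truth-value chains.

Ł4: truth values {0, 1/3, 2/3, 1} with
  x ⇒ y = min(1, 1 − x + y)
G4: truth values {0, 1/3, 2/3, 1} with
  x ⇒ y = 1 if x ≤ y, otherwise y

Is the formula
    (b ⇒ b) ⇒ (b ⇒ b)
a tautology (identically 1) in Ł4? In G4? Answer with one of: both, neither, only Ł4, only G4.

In Ł4: every assignment gives 1 — tautology.
In G4: every assignment gives 1 — tautology.

both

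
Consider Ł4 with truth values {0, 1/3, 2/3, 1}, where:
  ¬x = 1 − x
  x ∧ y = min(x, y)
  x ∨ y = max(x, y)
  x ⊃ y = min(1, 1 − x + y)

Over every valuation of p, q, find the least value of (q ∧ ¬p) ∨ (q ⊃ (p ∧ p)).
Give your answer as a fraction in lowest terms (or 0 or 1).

Take p = 0, q = 1/3:
¬p = ¬0 = 1
q ∧ ¬p = 1/3 ∧ 1 = 1/3
p ∧ p = 0 ∧ 0 = 0
q ⊃ (p ∧ p) = 1/3 ⊃ 0 = 2/3
(q ∧ ¬p) ∨ (q ⊃ (p ∧ p)) = 1/3 ∨ 2/3 = 2/3
No assignment yields a value below 2/3, so this is the minimum.

2/3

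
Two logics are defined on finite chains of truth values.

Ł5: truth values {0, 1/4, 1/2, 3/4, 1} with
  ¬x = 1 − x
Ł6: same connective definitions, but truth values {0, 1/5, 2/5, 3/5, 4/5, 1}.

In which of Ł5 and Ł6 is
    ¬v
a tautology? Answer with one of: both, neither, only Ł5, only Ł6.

neither

In Ł5: at v = 1/4 the value is 3/4 — not a tautology.
In Ł6: at v = 1/5 the value is 4/5 — not a tautology.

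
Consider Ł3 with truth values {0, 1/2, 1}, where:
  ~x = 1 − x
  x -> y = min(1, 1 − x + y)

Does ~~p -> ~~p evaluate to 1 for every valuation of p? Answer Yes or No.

Yes

p = 0 ↦ 1
p = 1/2 ↦ 1
p = 1 ↦ 1
Every assignment gives a value ≥ 1.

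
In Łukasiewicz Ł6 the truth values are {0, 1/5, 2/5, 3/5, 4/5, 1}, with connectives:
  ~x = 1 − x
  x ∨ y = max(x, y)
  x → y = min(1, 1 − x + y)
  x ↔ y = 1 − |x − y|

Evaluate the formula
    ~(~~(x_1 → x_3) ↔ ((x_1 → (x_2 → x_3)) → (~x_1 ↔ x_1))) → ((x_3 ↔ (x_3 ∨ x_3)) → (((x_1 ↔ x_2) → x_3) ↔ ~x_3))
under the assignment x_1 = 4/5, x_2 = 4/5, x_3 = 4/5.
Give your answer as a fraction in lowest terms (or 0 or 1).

x_1 → x_3 = 4/5 → 4/5 = 1
~(x_1 → x_3) = ~1 = 0
~~(x_1 → x_3) = ~0 = 1
x_2 → x_3 = 4/5 → 4/5 = 1
x_1 → (x_2 → x_3) = 4/5 → 1 = 1
~x_1 = ~4/5 = 1/5
~x_1 ↔ x_1 = 1/5 ↔ 4/5 = 2/5
(x_1 → (x_2 → x_3)) → (~x_1 ↔ x_1) = 1 → 2/5 = 2/5
~~(x_1 → x_3) ↔ ((x_1 → (x_2 → x_3)) → (~x_1 ↔ x_1)) = 1 ↔ 2/5 = 2/5
~(~~(x_1 → x_3) ↔ ((x_1 → (x_2 → x_3)) → (~x_1 ↔ x_1))) = ~2/5 = 3/5
x_3 ∨ x_3 = 4/5 ∨ 4/5 = 4/5
x_3 ↔ (x_3 ∨ x_3) = 4/5 ↔ 4/5 = 1
x_1 ↔ x_2 = 4/5 ↔ 4/5 = 1
(x_1 ↔ x_2) → x_3 = 1 → 4/5 = 4/5
~x_3 = ~4/5 = 1/5
((x_1 ↔ x_2) → x_3) ↔ ~x_3 = 4/5 ↔ 1/5 = 2/5
(x_3 ↔ (x_3 ∨ x_3)) → (((x_1 ↔ x_2) → x_3) ↔ ~x_3) = 1 → 2/5 = 2/5
~(~~(x_1 → x_3) ↔ ((x_1 → (x_2 → x_3)) → (~x_1 ↔ x_1))) → ((x_3 ↔ (x_3 ∨ x_3)) → (((x_1 ↔ x_2) → x_3) ↔ ~x_3)) = 3/5 → 2/5 = 4/5

4/5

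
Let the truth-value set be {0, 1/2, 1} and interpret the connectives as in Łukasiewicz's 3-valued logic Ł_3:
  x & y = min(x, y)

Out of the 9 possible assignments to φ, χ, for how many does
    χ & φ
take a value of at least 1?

φ = 0, χ = 0 ↦ 0  <
φ = 0, χ = 1/2 ↦ 0  <
φ = 0, χ = 1 ↦ 0  <
φ = 1/2, χ = 0 ↦ 0  <
φ = 1/2, χ = 1/2 ↦ 1/2  <
φ = 1/2, χ = 1 ↦ 1/2  <
φ = 1, χ = 0 ↦ 0  <
φ = 1, χ = 1/2 ↦ 1/2  <
φ = 1, χ = 1 ↦ 1  ≥
So 1 of the 9 assignments meets the threshold.

1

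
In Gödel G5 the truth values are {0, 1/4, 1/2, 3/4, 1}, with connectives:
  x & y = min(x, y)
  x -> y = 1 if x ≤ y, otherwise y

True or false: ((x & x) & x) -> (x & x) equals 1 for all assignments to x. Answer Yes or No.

Yes

x = 0 ↦ 1
x = 1/4 ↦ 1
x = 1/2 ↦ 1
x = 3/4 ↦ 1
x = 1 ↦ 1
Every assignment gives a value ≥ 1.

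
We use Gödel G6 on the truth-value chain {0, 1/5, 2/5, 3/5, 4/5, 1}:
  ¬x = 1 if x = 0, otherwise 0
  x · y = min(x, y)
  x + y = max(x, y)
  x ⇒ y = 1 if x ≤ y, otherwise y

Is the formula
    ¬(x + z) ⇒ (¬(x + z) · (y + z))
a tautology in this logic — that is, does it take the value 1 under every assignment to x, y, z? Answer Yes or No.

Counterexample: take x = 0, y = 0, z = 0.
x + z = 0 + 0 = 0
¬(x + z) = ¬0 = 1
x + z = 0 + 0 = 0
¬(x + z) = ¬0 = 1
y + z = 0 + 0 = 0
¬(x + z) · (y + z) = 1 · 0 = 0
¬(x + z) ⇒ (¬(x + z) · (y + z)) = 1 ⇒ 0 = 0
This gives 0 ≠ 1.

No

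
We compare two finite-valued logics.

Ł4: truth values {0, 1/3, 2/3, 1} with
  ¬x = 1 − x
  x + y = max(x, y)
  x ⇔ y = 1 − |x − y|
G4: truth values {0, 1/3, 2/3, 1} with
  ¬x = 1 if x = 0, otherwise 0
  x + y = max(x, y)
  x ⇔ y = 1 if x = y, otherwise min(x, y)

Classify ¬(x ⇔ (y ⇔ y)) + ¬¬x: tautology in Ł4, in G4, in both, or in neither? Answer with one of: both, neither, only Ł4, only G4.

only G4

In Ł4: at x = 1/3, y = 0 the value is 2/3 — not a tautology.
In G4: every assignment gives 1 — tautology.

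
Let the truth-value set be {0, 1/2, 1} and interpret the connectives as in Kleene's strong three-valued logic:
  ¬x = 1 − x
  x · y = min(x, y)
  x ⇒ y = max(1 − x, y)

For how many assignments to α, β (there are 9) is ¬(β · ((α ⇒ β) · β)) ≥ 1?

α = 0, β = 0 ↦ 1  ≥
α = 0, β = 1/2 ↦ 1/2  <
α = 0, β = 1 ↦ 0  <
α = 1/2, β = 0 ↦ 1  ≥
α = 1/2, β = 1/2 ↦ 1/2  <
α = 1/2, β = 1 ↦ 0  <
α = 1, β = 0 ↦ 1  ≥
α = 1, β = 1/2 ↦ 1/2  <
α = 1, β = 1 ↦ 0  <
So 3 of the 9 assignments meet the threshold.

3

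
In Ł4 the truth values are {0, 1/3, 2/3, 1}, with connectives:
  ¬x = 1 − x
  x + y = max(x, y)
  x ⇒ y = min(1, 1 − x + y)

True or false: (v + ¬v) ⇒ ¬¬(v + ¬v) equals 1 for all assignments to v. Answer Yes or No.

Yes

v = 0 ↦ 1
v = 1/3 ↦ 1
v = 2/3 ↦ 1
v = 1 ↦ 1
Every assignment gives a value ≥ 1.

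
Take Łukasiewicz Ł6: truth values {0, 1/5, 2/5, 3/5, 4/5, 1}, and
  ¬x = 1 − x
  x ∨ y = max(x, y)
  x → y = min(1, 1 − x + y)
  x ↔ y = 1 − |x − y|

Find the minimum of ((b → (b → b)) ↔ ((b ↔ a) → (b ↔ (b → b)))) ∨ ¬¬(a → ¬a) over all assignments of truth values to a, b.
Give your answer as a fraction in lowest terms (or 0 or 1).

4/5

Take a = 3/5, b = 0:
b → b = 0 → 0 = 1
b → (b → b) = 0 → 1 = 1
b ↔ a = 0 ↔ 3/5 = 2/5
b → b = 0 → 0 = 1
b ↔ (b → b) = 0 ↔ 1 = 0
(b ↔ a) → (b ↔ (b → b)) = 2/5 → 0 = 3/5
(b → (b → b)) ↔ ((b ↔ a) → (b ↔ (b → b))) = 1 ↔ 3/5 = 3/5
¬a = ¬3/5 = 2/5
a → ¬a = 3/5 → 2/5 = 4/5
¬(a → ¬a) = ¬4/5 = 1/5
¬¬(a → ¬a) = ¬1/5 = 4/5
((b → (b → b)) ↔ ((b ↔ a) → (b ↔ (b → b)))) ∨ ¬¬(a → ¬a) = 3/5 ∨ 4/5 = 4/5
No assignment yields a value below 4/5, so this is the minimum.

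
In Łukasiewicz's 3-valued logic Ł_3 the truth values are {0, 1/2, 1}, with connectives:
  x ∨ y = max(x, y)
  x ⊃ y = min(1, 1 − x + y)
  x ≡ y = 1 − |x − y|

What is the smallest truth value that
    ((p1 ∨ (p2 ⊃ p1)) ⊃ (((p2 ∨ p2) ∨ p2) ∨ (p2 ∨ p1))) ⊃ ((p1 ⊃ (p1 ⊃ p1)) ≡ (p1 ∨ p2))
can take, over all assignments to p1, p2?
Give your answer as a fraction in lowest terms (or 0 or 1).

Take p1 = 0, p2 = 1/2:
p2 ⊃ p1 = 1/2 ⊃ 0 = 1/2
p1 ∨ (p2 ⊃ p1) = 0 ∨ 1/2 = 1/2
p2 ∨ p2 = 1/2 ∨ 1/2 = 1/2
(p2 ∨ p2) ∨ p2 = 1/2 ∨ 1/2 = 1/2
p2 ∨ p1 = 1/2 ∨ 0 = 1/2
((p2 ∨ p2) ∨ p2) ∨ (p2 ∨ p1) = 1/2 ∨ 1/2 = 1/2
(p1 ∨ (p2 ⊃ p1)) ⊃ (((p2 ∨ p2) ∨ p2) ∨ (p2 ∨ p1)) = 1/2 ⊃ 1/2 = 1
p1 ⊃ p1 = 0 ⊃ 0 = 1
p1 ⊃ (p1 ⊃ p1) = 0 ⊃ 1 = 1
p1 ∨ p2 = 0 ∨ 1/2 = 1/2
(p1 ⊃ (p1 ⊃ p1)) ≡ (p1 ∨ p2) = 1 ≡ 1/2 = 1/2
((p1 ∨ (p2 ⊃ p1)) ⊃ (((p2 ∨ p2) ∨ p2) ∨ (p2 ∨ p1))) ⊃ ((p1 ⊃ (p1 ⊃ p1)) ≡ (p1 ∨ p2)) = 1 ⊃ 1/2 = 1/2
No assignment yields a value below 1/2, so this is the minimum.

1/2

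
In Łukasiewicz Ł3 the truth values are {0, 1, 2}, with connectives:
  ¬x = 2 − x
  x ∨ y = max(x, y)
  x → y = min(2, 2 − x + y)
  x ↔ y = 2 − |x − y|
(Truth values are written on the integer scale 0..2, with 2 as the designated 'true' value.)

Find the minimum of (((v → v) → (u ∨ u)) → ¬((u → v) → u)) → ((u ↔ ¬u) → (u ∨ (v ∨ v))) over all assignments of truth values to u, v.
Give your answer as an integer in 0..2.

1

Take u = 1, v = 1:
v → v = 1 → 1 = 2
u ∨ u = 1 ∨ 1 = 1
(v → v) → (u ∨ u) = 2 → 1 = 1
u → v = 1 → 1 = 2
(u → v) → u = 2 → 1 = 1
¬((u → v) → u) = ¬1 = 1
((v → v) → (u ∨ u)) → ¬((u → v) → u) = 1 → 1 = 2
¬u = ¬1 = 1
u ↔ ¬u = 1 ↔ 1 = 2
v ∨ v = 1 ∨ 1 = 1
u ∨ (v ∨ v) = 1 ∨ 1 = 1
(u ↔ ¬u) → (u ∨ (v ∨ v)) = 2 → 1 = 1
(((v → v) → (u ∨ u)) → ¬((u → v) → u)) → ((u ↔ ¬u) → (u ∨ (v ∨ v))) = 2 → 1 = 1
No assignment yields a value below 1, so this is the minimum.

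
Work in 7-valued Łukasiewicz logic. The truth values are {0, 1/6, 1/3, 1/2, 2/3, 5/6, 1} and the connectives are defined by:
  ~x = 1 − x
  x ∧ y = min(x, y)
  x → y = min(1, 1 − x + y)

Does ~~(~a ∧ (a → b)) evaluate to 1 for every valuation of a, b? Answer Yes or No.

Counterexample: take a = 1/6, b = 0.
~a = ~1/6 = 5/6
a → b = 1/6 → 0 = 5/6
~a ∧ (a → b) = 5/6 ∧ 5/6 = 5/6
~(~a ∧ (a → b)) = ~5/6 = 1/6
~~(~a ∧ (a → b)) = ~1/6 = 5/6
This gives 5/6 ≠ 1.

No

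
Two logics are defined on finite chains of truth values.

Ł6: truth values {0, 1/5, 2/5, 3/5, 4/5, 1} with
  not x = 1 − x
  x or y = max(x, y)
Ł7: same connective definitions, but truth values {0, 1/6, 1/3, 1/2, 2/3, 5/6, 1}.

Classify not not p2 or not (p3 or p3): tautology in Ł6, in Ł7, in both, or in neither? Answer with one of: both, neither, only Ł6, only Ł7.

In Ł6: at p2 = 0, p3 = 1/5 the value is 4/5 — not a tautology.
In Ł7: at p2 = 0, p3 = 1/6 the value is 5/6 — not a tautology.

neither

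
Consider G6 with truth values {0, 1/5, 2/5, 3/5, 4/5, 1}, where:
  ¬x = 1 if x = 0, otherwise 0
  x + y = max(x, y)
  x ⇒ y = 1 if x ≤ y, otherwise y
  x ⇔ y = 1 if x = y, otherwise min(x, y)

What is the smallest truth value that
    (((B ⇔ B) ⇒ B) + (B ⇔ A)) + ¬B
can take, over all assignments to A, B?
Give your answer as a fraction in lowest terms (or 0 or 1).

Take A = 0, B = 1/5:
B ⇔ B = 1/5 ⇔ 1/5 = 1
(B ⇔ B) ⇒ B = 1 ⇒ 1/5 = 1/5
B ⇔ A = 1/5 ⇔ 0 = 0
((B ⇔ B) ⇒ B) + (B ⇔ A) = 1/5 + 0 = 1/5
¬B = ¬1/5 = 0
(((B ⇔ B) ⇒ B) + (B ⇔ A)) + ¬B = 1/5 + 0 = 1/5
No assignment yields a value below 1/5, so this is the minimum.

1/5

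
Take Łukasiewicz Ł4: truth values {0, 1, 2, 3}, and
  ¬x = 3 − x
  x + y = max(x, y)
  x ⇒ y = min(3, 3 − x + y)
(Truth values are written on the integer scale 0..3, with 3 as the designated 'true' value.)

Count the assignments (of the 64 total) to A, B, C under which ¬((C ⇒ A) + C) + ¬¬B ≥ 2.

value 3: 16 assignments (counts)
value 2: 16 assignments (counts)
value 1: 19 assignments
value 0: 13 assignments
So 32 of the 64 assignments meet the threshold.

32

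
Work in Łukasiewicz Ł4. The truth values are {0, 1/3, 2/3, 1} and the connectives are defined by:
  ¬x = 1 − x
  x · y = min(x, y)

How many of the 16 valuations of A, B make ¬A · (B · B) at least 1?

A = 0, B = 0 ↦ 0  <
A = 0, B = 1/3 ↦ 1/3  <
A = 0, B = 2/3 ↦ 2/3  <
A = 0, B = 1 ↦ 1  ≥
A = 1/3, B = 0 ↦ 0  <
A = 1/3, B = 1/3 ↦ 1/3  <
A = 1/3, B = 2/3 ↦ 2/3  <
A = 1/3, B = 1 ↦ 2/3  <
A = 2/3, B = 0 ↦ 0  <
A = 2/3, B = 1/3 ↦ 1/3  <
A = 2/3, B = 2/3 ↦ 1/3  <
A = 2/3, B = 1 ↦ 1/3  <
A = 1, B = 0 ↦ 0  <
A = 1, B = 1/3 ↦ 0  <
A = 1, B = 2/3 ↦ 0  <
A = 1, B = 1 ↦ 0  <
So 1 of the 16 assignments meets the threshold.

1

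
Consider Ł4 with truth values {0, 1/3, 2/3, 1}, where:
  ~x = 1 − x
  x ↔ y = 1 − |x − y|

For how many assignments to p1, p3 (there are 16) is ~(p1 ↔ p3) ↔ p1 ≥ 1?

5

p1 = 0, p3 = 0 ↦ 1  ≥
p1 = 0, p3 = 1/3 ↦ 2/3  <
p1 = 0, p3 = 2/3 ↦ 1/3  <
p1 = 0, p3 = 1 ↦ 0  <
p1 = 1/3, p3 = 0 ↦ 1  ≥
p1 = 1/3, p3 = 1/3 ↦ 2/3  <
p1 = 1/3, p3 = 2/3 ↦ 1  ≥
p1 = 1/3, p3 = 1 ↦ 2/3  <
p1 = 2/3, p3 = 0 ↦ 1  ≥
p1 = 2/3, p3 = 1/3 ↦ 2/3  <
p1 = 2/3, p3 = 2/3 ↦ 1/3  <
p1 = 2/3, p3 = 1 ↦ 2/3  <
p1 = 1, p3 = 0 ↦ 1  ≥
p1 = 1, p3 = 1/3 ↦ 2/3  <
p1 = 1, p3 = 2/3 ↦ 1/3  <
p1 = 1, p3 = 1 ↦ 0  <
So 5 of the 16 assignments meet the threshold.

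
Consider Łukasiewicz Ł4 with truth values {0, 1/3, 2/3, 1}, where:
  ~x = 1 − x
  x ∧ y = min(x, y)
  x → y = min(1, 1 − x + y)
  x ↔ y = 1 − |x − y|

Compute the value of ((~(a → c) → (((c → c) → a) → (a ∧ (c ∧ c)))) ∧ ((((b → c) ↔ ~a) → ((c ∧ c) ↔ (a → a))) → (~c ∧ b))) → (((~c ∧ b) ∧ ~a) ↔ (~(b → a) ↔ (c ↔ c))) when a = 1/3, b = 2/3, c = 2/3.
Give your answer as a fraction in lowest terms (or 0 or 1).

1

a → c = 1/3 → 2/3 = 1
~(a → c) = ~1 = 0
c → c = 2/3 → 2/3 = 1
(c → c) → a = 1 → 1/3 = 1/3
c ∧ c = 2/3 ∧ 2/3 = 2/3
a ∧ (c ∧ c) = 1/3 ∧ 2/3 = 1/3
((c → c) → a) → (a ∧ (c ∧ c)) = 1/3 → 1/3 = 1
~(a → c) → (((c → c) → a) → (a ∧ (c ∧ c))) = 0 → 1 = 1
b → c = 2/3 → 2/3 = 1
~a = ~1/3 = 2/3
(b → c) ↔ ~a = 1 ↔ 2/3 = 2/3
c ∧ c = 2/3 ∧ 2/3 = 2/3
a → a = 1/3 → 1/3 = 1
(c ∧ c) ↔ (a → a) = 2/3 ↔ 1 = 2/3
((b → c) ↔ ~a) → ((c ∧ c) ↔ (a → a)) = 2/3 → 2/3 = 1
~c = ~2/3 = 1/3
~c ∧ b = 1/3 ∧ 2/3 = 1/3
(((b → c) ↔ ~a) → ((c ∧ c) ↔ (a → a))) → (~c ∧ b) = 1 → 1/3 = 1/3
(~(a → c) → (((c → c) → a) → (a ∧ (c ∧ c)))) ∧ ((((b → c) ↔ ~a) → ((c ∧ c) ↔ (a → a))) → (~c ∧ b)) = 1 ∧ 1/3 = 1/3
~c = ~2/3 = 1/3
~c ∧ b = 1/3 ∧ 2/3 = 1/3
~a = ~1/3 = 2/3
(~c ∧ b) ∧ ~a = 1/3 ∧ 2/3 = 1/3
b → a = 2/3 → 1/3 = 2/3
~(b → a) = ~2/3 = 1/3
c ↔ c = 2/3 ↔ 2/3 = 1
~(b → a) ↔ (c ↔ c) = 1/3 ↔ 1 = 1/3
((~c ∧ b) ∧ ~a) ↔ (~(b → a) ↔ (c ↔ c)) = 1/3 ↔ 1/3 = 1
((~(a → c) → (((c → c) → a) → (a ∧ (c ∧ c)))) ∧ ((((b → c) ↔ ~a) → ((c ∧ c) ↔ (a → a))) → (~c ∧ b))) → (((~c ∧ b) ∧ ~a) ↔ (~(b → a) ↔ (c ↔ c))) = 1/3 → 1 = 1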